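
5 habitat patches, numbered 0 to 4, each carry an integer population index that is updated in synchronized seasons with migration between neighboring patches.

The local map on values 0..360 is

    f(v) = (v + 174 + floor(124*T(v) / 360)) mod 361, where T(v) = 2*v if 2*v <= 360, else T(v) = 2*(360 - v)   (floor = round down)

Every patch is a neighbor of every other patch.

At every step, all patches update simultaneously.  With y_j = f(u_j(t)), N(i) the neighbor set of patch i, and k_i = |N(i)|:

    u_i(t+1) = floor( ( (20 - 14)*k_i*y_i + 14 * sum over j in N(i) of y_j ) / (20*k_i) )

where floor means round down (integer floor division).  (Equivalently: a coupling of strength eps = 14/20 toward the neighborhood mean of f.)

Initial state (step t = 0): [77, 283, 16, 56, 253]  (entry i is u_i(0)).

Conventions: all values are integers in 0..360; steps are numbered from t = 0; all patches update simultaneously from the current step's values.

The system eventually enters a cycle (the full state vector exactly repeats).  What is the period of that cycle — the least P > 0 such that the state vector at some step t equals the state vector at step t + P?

Answer: 3
Key observation: The state at step 26, [136, 136, 136, 136, 136], reappears at step 29 — and no state repeats earlier — so the cycle the system enters has period 3.

Derivation:
t=0: [77, 283, 16, 56, 253]
t=1: [223, 204, 210, 219, 203]
t=2: [127, 126, 126, 126, 126]
t=3: [25, 25, 25, 25, 25]
t=4: [216, 216, 216, 216, 216]
t=5: [128, 128, 128, 128, 128]
t=6: [29, 29, 29, 29, 29]
t=7: [222, 222, 222, 222, 222]
t=8: [130, 130, 130, 130, 130]
t=9: [32, 32, 32, 32, 32]
t=10: [228, 228, 228, 228, 228]
t=11: [131, 131, 131, 131, 131]
t=12: [34, 34, 34, 34, 34]
t=13: [231, 231, 231, 231, 231]
t=14: [132, 132, 132, 132, 132]
t=15: [35, 35, 35, 35, 35]
t=16: [233, 233, 233, 233, 233]
t=17: [133, 133, 133, 133, 133]
t=18: [37, 37, 37, 37, 37]
t=19: [236, 236, 236, 236, 236]
t=20: [134, 134, 134, 134, 134]
t=21: [39, 39, 39, 39, 39]
t=22: [239, 239, 239, 239, 239]
t=23: [135, 135, 135, 135, 135]
t=24: [41, 41, 41, 41, 41]
t=25: [243, 243, 243, 243, 243]
t=26: [136, 136, 136, 136, 136]
t=27: [42, 42, 42, 42, 42]
t=28: [244, 244, 244, 244, 244]
t=29: [136, 136, 136, 136, 136]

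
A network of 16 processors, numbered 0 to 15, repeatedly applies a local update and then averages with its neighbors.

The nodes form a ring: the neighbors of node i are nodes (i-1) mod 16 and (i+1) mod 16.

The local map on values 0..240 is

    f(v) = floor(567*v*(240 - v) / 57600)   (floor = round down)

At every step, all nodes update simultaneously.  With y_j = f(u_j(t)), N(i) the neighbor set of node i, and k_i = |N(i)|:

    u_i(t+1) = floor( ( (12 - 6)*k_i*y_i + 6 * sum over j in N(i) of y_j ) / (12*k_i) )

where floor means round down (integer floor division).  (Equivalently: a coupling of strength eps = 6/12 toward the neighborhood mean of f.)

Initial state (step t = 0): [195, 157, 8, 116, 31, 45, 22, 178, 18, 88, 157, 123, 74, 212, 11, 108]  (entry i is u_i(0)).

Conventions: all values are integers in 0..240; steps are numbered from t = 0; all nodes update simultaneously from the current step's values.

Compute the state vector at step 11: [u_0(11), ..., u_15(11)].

Answer: [138, 138, 138, 138, 138, 138, 138, 138, 138, 138, 138, 138, 138, 138, 138, 138]

Derivation:
t=0: [195, 157, 8, 116, 31, 45, 22, 178, 18, 88, 157, 123, 74, 212, 11, 108]
t=1: [110, 90, 76, 90, 88, 70, 72, 75, 79, 107, 132, 132, 109, 65, 61, 97]
t=2: [137, 131, 127, 129, 127, 121, 119, 121, 127, 136, 140, 140, 132, 117, 115, 129]
t=3: [139, 139, 140, 140, 140, 141, 141, 141, 140, 139, 137, 137, 139, 140, 140, 139]
t=4: [138, 137, 137, 137, 137, 137, 137, 137, 137, 137, 138, 138, 137, 137, 137, 137]
t=5: [138, 138, 138, 138, 138, 138, 138, 138, 138, 138, 138, 138, 138, 138, 138, 138]
t=6: [138, 138, 138, 138, 138, 138, 138, 138, 138, 138, 138, 138, 138, 138, 138, 138]
t=7: [138, 138, 138, 138, 138, 138, 138, 138, 138, 138, 138, 138, 138, 138, 138, 138]
t=8: [138, 138, 138, 138, 138, 138, 138, 138, 138, 138, 138, 138, 138, 138, 138, 138]
t=9: [138, 138, 138, 138, 138, 138, 138, 138, 138, 138, 138, 138, 138, 138, 138, 138]
t=10: [138, 138, 138, 138, 138, 138, 138, 138, 138, 138, 138, 138, 138, 138, 138, 138]
t=11: [138, 138, 138, 138, 138, 138, 138, 138, 138, 138, 138, 138, 138, 138, 138, 138]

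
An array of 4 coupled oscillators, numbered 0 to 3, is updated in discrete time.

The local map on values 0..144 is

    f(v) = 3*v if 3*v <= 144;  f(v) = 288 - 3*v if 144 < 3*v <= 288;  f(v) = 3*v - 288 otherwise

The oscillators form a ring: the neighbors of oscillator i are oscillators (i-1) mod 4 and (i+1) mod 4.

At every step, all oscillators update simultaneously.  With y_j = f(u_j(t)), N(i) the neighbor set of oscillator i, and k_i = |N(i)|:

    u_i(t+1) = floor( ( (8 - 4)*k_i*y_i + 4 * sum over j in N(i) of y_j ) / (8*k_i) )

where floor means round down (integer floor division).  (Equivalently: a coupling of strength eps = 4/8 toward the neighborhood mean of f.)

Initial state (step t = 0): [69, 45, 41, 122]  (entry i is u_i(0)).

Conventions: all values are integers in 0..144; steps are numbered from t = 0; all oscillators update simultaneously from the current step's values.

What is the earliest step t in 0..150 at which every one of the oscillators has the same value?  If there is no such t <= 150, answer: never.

Answer: 39
Key observation: Synchronization is absorbing here: once all oscillators are equal they stay equal, and step 39 is the first all-equal step.

Derivation:
t=0: [69, 45, 41, 122]  (not all equal)
t=1: [93, 118, 114, 90]  (not all equal)
t=2: [25, 48, 48, 24]  (not all equal)
t=3: [91, 126, 126, 90]  (not all equal)
t=4: [34, 71, 72, 35]  (not all equal)
t=5: [96, 81, 81, 96]  (not all equal)
t=6: [11, 33, 33, 11]  (not all equal)
t=7: [49, 82, 82, 49]  (not all equal)
t=8: [116, 66, 66, 116]  (not all equal)
t=9: [67, 82, 82, 67]  (not all equal)
t=10: [75, 53, 53, 75]  (not all equal)
t=11: [79, 112, 112, 79]  (not all equal)
t=12: [50, 48, 48, 50]  (not all equal)
t=13: [139, 142, 142, 139]  (not all equal)
t=14: [131, 135, 135, 131]  (not all equal)
t=15: [108, 114, 114, 108]  (not all equal)
t=16: [40, 49, 49, 40]  (not all equal)
t=17: [125, 135, 135, 125]  (not all equal)
t=18: [94, 109, 109, 94]  (not all equal)
t=19: [14, 30, 30, 14]  (not all equal)
t=20: [54, 78, 78, 54]  (not all equal)
t=21: [108, 72, 72, 108]  (not all equal)
t=22: [45, 63, 63, 45]  (not all equal)
t=23: [126, 108, 108, 126]  (not all equal)
t=24: [76, 49, 49, 76]  (not all equal)
t=25: [80, 120, 120, 80]  (not all equal)
t=26: [54, 66, 66, 54]  (not all equal)
t=27: [117, 99, 99, 117]  (not all equal)
t=28: [49, 22, 22, 49]  (not all equal)
t=29: [122, 84, 84, 122]  (not all equal)
t=30: [67, 46, 46, 67]  (not all equal)
t=31: [99, 125, 125, 99]  (not all equal)
t=32: [28, 67, 67, 28]  (not all equal)
t=33: [84, 86, 86, 84]  (not all equal)
t=34: [34, 31, 31, 34]  (not all equal)
t=35: [99, 95, 95, 99]  (not all equal)
t=36: [7, 4, 4, 7]  (not all equal)
t=37: [18, 14, 14, 18]  (not all equal)
t=38: [51, 45, 45, 51]  (not all equal)
t=39: [135, 135, 135, 135]  (all equal)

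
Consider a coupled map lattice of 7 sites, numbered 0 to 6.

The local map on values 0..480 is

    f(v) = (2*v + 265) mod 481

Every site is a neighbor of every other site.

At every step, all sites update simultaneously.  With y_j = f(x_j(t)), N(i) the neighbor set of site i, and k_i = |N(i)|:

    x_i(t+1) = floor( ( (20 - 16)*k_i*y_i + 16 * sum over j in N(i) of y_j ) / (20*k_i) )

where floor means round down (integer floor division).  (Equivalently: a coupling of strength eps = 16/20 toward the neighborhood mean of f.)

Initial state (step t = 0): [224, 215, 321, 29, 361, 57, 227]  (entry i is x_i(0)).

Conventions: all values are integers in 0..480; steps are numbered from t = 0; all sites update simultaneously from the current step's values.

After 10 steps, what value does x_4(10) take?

Simulating step by step:
t=0: [224, 215, 321, 29, 361, 57, 227]
t=1: [260, 259, 273, 266, 246, 270, 260]
t=2: [307, 307, 309, 308, 305, 309, 307]
t=3: [398, 398, 399, 398, 398, 399, 398]
t=4: [99, 99, 99, 99, 99, 99, 99]
t=5: [463, 463, 463, 463, 463, 463, 463]
t=6: [229, 229, 229, 229, 229, 229, 229]
t=7: [242, 242, 242, 242, 242, 242, 242]
t=8: [268, 268, 268, 268, 268, 268, 268]
t=9: [320, 320, 320, 320, 320, 320, 320]
t=10: [424, 424, 424, 424, 424, 424, 424]

Answer: x_4(10) = 424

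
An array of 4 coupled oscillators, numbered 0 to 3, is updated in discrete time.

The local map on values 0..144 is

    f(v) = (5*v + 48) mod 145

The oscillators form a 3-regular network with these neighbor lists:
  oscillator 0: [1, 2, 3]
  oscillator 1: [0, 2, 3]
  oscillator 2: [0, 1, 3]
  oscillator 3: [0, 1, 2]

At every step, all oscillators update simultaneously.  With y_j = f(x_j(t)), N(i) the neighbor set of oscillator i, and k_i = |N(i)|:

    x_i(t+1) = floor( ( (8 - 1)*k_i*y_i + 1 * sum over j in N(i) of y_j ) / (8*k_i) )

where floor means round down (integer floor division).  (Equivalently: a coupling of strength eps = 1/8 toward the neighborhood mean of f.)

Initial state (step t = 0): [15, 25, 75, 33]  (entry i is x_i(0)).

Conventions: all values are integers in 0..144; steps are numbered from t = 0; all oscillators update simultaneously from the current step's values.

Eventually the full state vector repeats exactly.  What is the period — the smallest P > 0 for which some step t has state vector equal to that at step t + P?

Answer: 18
Key observation: The state at step 18, [25, 95, 95, 25], reappears at step 36 — and no state repeats earlier — so the cycle the system enters has period 18.

Derivation:
t=0: [15, 25, 75, 33]
t=1: [117, 38, 125, 71]
t=2: [58, 92, 92, 108]
t=3: [48, 69, 69, 15]
t=4: [138, 105, 105, 122]
t=5: [26, 130, 130, 80]
t=6: [39, 110, 110, 22]
t=7: [87, 21, 21, 16]
t=8: [48, 14, 14, 114]
t=9: [136, 115, 115, 49]
t=10: [6, 39, 39, 6]
t=11: [79, 96, 96, 79]
t=12: [15, 85, 85, 15]
t=13: [115, 45, 45, 115]
t=14: [50, 120, 120, 50]
t=15: [13, 63, 63, 13]
t=16: [109, 76, 76, 109]
t=17: [23, 127, 127, 23]
t=18: [25, 95, 95, 25]
t=19: [33, 83, 83, 33]
t=20: [64, 31, 31, 64]
t=21: [76, 59, 59, 76]
t=22: [130, 60, 60, 130]
t=23: [113, 63, 63, 113]
t=24: [36, 69, 69, 36]
t=25: [84, 101, 101, 84]
t=26: [40, 110, 110, 40]
t=27: [95, 25, 25, 95]
t=28: [83, 33, 33, 83]
t=29: [31, 64, 64, 31]
t=30: [59, 76, 76, 59]
t=31: [60, 130, 130, 60]
t=32: [63, 113, 113, 63]
t=33: [69, 36, 36, 69]
t=34: [101, 84, 84, 101]
t=35: [110, 40, 40, 110]
t=36: [25, 95, 95, 25]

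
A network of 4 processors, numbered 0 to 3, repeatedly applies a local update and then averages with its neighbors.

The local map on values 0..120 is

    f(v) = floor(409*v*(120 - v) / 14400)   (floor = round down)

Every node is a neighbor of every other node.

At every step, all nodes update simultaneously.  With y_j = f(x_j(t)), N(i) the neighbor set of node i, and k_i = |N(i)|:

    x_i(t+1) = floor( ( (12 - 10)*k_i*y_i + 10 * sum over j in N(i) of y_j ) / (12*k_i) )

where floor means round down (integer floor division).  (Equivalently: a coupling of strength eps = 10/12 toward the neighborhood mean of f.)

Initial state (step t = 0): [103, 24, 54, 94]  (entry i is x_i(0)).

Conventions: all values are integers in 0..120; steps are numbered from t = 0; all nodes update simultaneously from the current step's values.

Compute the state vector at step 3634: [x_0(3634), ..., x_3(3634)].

Simulating step by step:
t=0: [103, 24, 54, 94]
t=1: [73, 71, 67, 71]
t=2: [98, 98, 98, 98]
t=3: [61, 61, 61, 61]
t=4: [102, 102, 102, 102]
t=5: [52, 52, 52, 52]
t=6: [100, 100, 100, 100]
t=7: [56, 56, 56, 56]
t=8: [101, 101, 101, 101]
t=9: [54, 54, 54, 54]
t=10: [101, 101, 101, 101]

Answer: [101, 101, 101, 101]
Key observation: The state at step 8, [101, 101, 101, 101], reappears at step 10: the system is in a cycle of period 2 from step 8 on.  Therefore the state at step 3634 equals the state at step 8 + ((3634 - 8) mod 2) = 8, which is [101, 101, 101, 101].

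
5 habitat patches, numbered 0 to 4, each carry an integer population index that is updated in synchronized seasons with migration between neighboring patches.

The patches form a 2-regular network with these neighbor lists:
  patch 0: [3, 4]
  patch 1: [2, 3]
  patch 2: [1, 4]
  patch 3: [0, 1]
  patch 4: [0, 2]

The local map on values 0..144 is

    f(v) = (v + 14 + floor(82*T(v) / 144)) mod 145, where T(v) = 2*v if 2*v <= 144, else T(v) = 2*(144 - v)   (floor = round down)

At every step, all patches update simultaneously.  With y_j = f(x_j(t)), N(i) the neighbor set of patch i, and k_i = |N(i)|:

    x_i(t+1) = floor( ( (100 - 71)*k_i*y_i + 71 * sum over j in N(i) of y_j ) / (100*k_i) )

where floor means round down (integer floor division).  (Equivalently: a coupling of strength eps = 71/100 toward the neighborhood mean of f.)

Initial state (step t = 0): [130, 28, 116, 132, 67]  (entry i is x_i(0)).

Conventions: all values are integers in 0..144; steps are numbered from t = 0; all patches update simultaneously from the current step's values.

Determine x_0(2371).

Answer: x_0(2371) = 16
Key observation: The state at step 19, [16, 16, 16, 16, 16], reappears at step 22: the system is in a cycle of period 3 from step 19 on.  Therefore the state at step 2371 equals the state at step 19 + ((2371 - 19) mod 3) = 19, which is [16, 16, 16, 16, 16].

Derivation:
t=0: [130, 28, 116, 132, 67]
t=1: [13, 31, 34, 34, 14]
t=2: [57, 84, 68, 67, 57]
t=3: [91, 15, 59, 58, 92]
t=4: [61, 112, 64, 63, 62]
t=5: [43, 7, 7, 58, 53]
t=6: [124, 67, 63, 87, 84]
t=7: [18, 11, 12, 15, 12]
t=8: [45, 40, 38, 44, 43]
t=9: [107, 100, 99, 105, 103]
t=10: [18, 18, 18, 18, 18]
t=11: [52, 52, 52, 52, 52]
t=12: [125, 125, 125, 125, 125]
t=13: [15, 15, 15, 15, 15]
t=14: [46, 46, 46, 46, 46]
t=15: [112, 112, 112, 112, 112]
t=16: [17, 17, 17, 17, 17]
t=17: [50, 50, 50, 50, 50]
t=18: [120, 120, 120, 120, 120]
t=19: [16, 16, 16, 16, 16]
t=20: [48, 48, 48, 48, 48]
t=21: [116, 116, 116, 116, 116]
t=22: [16, 16, 16, 16, 16]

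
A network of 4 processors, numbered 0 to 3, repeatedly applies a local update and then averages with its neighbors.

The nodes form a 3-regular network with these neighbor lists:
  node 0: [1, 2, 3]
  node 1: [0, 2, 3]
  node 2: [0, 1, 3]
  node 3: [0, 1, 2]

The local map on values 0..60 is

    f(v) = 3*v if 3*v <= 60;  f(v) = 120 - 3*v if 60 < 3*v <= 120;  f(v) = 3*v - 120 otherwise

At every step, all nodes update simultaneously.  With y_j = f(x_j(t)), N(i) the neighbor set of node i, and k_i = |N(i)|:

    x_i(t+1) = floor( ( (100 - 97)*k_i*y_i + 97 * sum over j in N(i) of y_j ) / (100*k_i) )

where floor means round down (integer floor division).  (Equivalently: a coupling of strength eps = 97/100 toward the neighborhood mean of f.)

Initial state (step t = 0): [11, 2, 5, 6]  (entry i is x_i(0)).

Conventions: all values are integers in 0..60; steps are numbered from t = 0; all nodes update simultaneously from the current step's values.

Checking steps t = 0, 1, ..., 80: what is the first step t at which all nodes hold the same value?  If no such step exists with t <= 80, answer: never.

Answer: 7
Key observation: Synchronization is absorbing here: once all nodes are equal they stay equal, and step 7 is the first all-equal step.

Derivation:
t=0: [11, 2, 5, 6]  (not all equal)
t=1: [13, 21, 18, 18]  (not all equal)
t=2: [54, 49, 50, 50]  (not all equal)
t=3: [29, 33, 32, 32]  (not all equal)
t=4: [23, 26, 25, 25]  (not all equal)
t=5: [44, 46, 45, 45]  (not all equal)
t=6: [15, 14, 15, 15]  (not all equal)
t=7: [44, 44, 44, 44]  (all equal)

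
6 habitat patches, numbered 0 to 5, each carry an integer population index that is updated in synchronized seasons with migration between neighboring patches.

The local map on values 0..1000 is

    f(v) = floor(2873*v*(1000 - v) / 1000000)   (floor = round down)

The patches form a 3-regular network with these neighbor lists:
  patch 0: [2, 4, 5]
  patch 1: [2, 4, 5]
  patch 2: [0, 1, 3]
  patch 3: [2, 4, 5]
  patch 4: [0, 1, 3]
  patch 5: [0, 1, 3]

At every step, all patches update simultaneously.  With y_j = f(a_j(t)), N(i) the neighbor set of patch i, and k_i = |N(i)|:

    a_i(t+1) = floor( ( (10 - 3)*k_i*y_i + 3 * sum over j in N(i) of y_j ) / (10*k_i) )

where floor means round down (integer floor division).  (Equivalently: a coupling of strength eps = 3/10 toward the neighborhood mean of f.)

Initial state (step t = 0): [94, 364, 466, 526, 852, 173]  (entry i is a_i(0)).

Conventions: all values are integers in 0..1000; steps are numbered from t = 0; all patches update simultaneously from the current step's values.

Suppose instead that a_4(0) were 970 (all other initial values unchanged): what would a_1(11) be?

Simulating step by step:
t=0: [94, 364, 466, 526, 970, 173]
t=1: [291, 586, 662, 622, 220, 450]
t=2: [599, 672, 645, 657, 541, 694]
t=3: [681, 641, 656, 650, 696, 624]
t=4: [629, 655, 647, 650, 618, 665]
t=5: [666, 651, 656, 654, 671, 645]
t=6: [641, 650, 647, 648, 637, 654]
t=7: [659, 654, 656, 655, 661, 651]
t=8: [645, 649, 648, 648, 644, 650]
t=9: [656, 654, 655, 655, 657, 653]
t=10: [648, 649, 649, 648, 647, 649]
t=11: [654, 654, 654, 654, 655, 654]

Answer: a_1(11) = 654
Key observation: This trace re-runs the system from the modified initial state.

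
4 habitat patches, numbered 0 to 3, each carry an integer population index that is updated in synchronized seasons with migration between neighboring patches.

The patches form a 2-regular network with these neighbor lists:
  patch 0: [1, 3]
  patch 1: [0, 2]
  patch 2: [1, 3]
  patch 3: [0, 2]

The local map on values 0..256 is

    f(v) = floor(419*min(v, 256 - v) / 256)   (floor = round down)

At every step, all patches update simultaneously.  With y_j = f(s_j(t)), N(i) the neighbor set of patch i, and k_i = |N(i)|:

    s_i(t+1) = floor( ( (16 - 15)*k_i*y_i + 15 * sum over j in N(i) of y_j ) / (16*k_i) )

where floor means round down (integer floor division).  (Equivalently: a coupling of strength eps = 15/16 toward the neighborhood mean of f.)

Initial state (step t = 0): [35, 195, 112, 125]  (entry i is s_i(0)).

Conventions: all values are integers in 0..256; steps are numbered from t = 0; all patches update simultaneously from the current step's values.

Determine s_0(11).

Answer: s_0(11) = 174

Derivation:
t=0: [35, 195, 112, 125]
t=1: [145, 118, 153, 125]
t=2: [197, 175, 196, 176]
t=3: [128, 99, 128, 99]
t=4: [164, 206, 164, 206]
t=5: [85, 145, 85, 145]
t=6: [178, 141, 178, 141]
t=7: [184, 130, 184, 130]
t=8: [200, 122, 200, 122]
t=9: [192, 97, 192, 97]
t=10: [154, 107, 154, 107]
t=11: [174, 166, 174, 166]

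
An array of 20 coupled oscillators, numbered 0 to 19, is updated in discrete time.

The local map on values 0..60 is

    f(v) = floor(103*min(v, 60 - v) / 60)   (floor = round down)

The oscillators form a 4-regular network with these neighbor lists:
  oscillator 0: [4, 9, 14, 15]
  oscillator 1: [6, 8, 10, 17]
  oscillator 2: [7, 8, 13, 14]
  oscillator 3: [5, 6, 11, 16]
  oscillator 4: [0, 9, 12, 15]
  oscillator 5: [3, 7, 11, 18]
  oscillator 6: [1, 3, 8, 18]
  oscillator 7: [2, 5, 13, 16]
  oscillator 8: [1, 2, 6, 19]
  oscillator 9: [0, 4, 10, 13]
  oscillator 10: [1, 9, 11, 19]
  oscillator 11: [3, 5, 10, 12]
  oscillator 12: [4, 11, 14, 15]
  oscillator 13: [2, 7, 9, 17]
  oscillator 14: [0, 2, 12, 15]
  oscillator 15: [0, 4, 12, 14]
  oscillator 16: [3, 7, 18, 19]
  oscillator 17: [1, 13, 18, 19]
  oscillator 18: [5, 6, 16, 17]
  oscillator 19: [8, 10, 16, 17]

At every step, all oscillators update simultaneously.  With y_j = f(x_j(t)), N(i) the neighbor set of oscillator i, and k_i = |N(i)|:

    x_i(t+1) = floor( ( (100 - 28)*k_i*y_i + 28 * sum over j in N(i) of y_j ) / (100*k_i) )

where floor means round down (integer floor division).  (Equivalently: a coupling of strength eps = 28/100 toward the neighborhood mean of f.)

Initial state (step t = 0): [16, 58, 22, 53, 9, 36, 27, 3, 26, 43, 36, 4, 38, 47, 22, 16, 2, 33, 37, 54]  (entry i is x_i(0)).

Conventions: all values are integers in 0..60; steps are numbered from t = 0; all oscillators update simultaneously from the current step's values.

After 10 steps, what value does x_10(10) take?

Answer: x_10(10) = 46

Derivation:
t=0: [16, 58, 22, 53, 9, 36, 27, 3, 26, 43, 36, 4, 38, 47, 22, 16, 2, 33, 37, 54]
t=1: [27, 14, 34, 15, 19, 33, 39, 10, 38, 28, 32, 13, 32, 24, 35, 27, 6, 38, 37, 16]
t=2: [44, 28, 41, 25, 36, 40, 34, 22, 35, 46, 43, 27, 44, 39, 43, 44, 14, 35, 37, 28]
t=3: [27, 45, 33, 40, 36, 35, 43, 35, 42, 26, 32, 42, 29, 35, 28, 28, 28, 42, 38, 44]
t=4: [45, 27, 44, 34, 42, 40, 29, 42, 30, 44, 43, 33, 46, 41, 47, 47, 44, 30, 37, 30]
t=5: [25, 45, 28, 42, 28, 35, 47, 30, 48, 27, 32, 42, 25, 32, 22, 22, 30, 48, 39, 47]
t=6: [42, 25, 45, 31, 46, 40, 23, 49, 22, 46, 43, 32, 40, 46, 38, 38, 46, 23, 35, 25]
t=7: [30, 40, 26, 45, 26, 35, 39, 20, 37, 24, 31, 44, 34, 24, 35, 35, 27, 38, 39, 39]
t=8: [48, 35, 42, 28, 44, 38, 35, 36, 38, 42, 44, 30, 42, 40, 42, 42, 42, 36, 37, 37]
t=9: [22, 40, 31, 45, 27, 39, 41, 38, 37, 29, 30, 46, 31, 34, 29, 29, 33, 40, 38, 37]
t=10: [40, 35, 47, 27, 46, 34, 32, 38, 38, 47, 46, 28, 47, 43, 48, 47, 42, 35, 37, 39]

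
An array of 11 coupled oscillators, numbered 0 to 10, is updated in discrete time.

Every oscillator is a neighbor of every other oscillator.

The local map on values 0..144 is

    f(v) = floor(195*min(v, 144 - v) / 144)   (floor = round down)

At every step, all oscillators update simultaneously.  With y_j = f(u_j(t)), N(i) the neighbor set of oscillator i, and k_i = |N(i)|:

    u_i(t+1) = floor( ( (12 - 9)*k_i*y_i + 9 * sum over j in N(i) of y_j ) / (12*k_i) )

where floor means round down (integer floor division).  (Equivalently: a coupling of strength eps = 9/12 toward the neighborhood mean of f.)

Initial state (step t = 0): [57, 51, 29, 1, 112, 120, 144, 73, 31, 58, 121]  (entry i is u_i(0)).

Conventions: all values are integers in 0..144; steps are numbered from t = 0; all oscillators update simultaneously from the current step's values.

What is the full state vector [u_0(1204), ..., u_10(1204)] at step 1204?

Simulating step by step:
t=0: [57, 51, 29, 1, 112, 120, 144, 73, 31, 58, 121]
t=1: [51, 50, 44, 38, 45, 43, 38, 54, 45, 51, 43]
t=2: [62, 62, 60, 59, 61, 60, 59, 63, 61, 62, 60]
t=3: [81, 81, 81, 81, 81, 81, 81, 82, 81, 81, 81]
t=4: [84, 84, 84, 84, 84, 84, 84, 84, 84, 84, 84]
t=5: [81, 81, 81, 81, 81, 81, 81, 81, 81, 81, 81]
t=6: [85, 85, 85, 85, 85, 85, 85, 85, 85, 85, 85]
t=7: [79, 79, 79, 79, 79, 79, 79, 79, 79, 79, 79]
t=8: [88, 88, 88, 88, 88, 88, 88, 88, 88, 88, 88]
t=9: [75, 75, 75, 75, 75, 75, 75, 75, 75, 75, 75]
t=10: [93, 93, 93, 93, 93, 93, 93, 93, 93, 93, 93]
t=11: [69, 69, 69, 69, 69, 69, 69, 69, 69, 69, 69]
t=12: [93, 93, 93, 93, 93, 93, 93, 93, 93, 93, 93]

Answer: [93, 93, 93, 93, 93, 93, 93, 93, 93, 93, 93]
Key observation: The state at step 10, [93, 93, 93, 93, 93, 93, 93, 93, 93, 93, 93], reappears at step 12: the system is in a cycle of period 2 from step 10 on.  Therefore the state at step 1204 equals the state at step 10 + ((1204 - 10) mod 2) = 10, which is [93, 93, 93, 93, 93, 93, 93, 93, 93, 93, 93].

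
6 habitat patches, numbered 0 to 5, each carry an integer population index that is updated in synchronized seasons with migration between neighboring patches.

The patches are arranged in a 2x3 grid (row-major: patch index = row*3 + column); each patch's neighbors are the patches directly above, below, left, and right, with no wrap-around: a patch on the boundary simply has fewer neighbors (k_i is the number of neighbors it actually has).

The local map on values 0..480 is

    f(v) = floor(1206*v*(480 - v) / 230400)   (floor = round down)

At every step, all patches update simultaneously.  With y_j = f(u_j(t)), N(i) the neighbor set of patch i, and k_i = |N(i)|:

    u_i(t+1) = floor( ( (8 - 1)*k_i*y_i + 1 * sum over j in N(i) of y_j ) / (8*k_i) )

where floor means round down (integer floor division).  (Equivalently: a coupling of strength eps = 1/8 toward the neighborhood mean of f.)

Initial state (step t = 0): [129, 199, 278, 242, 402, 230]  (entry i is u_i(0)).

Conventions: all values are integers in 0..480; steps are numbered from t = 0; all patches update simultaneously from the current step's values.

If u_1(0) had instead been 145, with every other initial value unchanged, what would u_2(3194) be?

Answer: u_2(3194) = 289
Key observation: The state at step 6, [289, 289, 289, 289, 289, 289], reappears at step 8: the system is in a cycle of period 2 from step 6 on.  Therefore the state at step 3194 equals the state at step 6 + ((3194 - 6) mod 2) = 6, which is [289, 289, 289, 289, 289, 289].

Derivation:
t=0: [129, 145, 278, 242, 402, 230]
t=1: [242, 251, 291, 288, 179, 291]
t=2: [300, 298, 287, 289, 283, 286]
t=3: [282, 283, 288, 287, 290, 290]
t=4: [291, 290, 289, 289, 288, 288]
t=5: [287, 288, 288, 288, 288, 288]
t=6: [289, 289, 289, 289, 289, 289]
t=7: [288, 288, 288, 288, 288, 288]
t=8: [289, 289, 289, 289, 289, 289]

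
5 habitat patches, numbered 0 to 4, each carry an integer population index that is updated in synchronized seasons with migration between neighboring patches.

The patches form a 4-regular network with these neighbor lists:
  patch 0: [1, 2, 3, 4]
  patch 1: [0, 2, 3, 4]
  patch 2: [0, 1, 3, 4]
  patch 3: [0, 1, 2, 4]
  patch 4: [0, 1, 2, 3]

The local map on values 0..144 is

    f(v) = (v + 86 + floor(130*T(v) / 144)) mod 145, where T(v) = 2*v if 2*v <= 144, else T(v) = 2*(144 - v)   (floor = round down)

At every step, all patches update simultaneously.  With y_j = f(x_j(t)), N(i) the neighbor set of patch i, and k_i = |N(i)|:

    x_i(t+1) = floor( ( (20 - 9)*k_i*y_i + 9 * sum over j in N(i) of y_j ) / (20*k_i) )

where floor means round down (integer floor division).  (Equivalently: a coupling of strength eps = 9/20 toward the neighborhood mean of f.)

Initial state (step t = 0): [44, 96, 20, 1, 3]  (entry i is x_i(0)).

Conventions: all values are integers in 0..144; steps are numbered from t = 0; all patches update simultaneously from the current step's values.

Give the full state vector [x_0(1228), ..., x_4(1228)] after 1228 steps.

Answer: [113, 113, 113, 113, 113]
Key observation: The state at step 7, [109, 109, 109, 109, 109], reappears at step 9: the system is in a cycle of period 2 from step 7 on.  Therefore the state at step 1228 equals the state at step 7 + ((1228 - 7) mod 2) = 8, which is [113, 113, 113, 113, 113].

Derivation:
t=0: [44, 96, 20, 1, 3]
t=1: [85, 111, 119, 95, 98]
t=2: [124, 115, 112, 121, 120]
t=3: [103, 106, 107, 104, 104]
t=4: [116, 115, 115, 116, 116]
t=5: [107, 107, 107, 107, 107]
t=6: [114, 114, 114, 114, 114]
t=7: [109, 109, 109, 109, 109]
t=8: [113, 113, 113, 113, 113]
t=9: [109, 109, 109, 109, 109]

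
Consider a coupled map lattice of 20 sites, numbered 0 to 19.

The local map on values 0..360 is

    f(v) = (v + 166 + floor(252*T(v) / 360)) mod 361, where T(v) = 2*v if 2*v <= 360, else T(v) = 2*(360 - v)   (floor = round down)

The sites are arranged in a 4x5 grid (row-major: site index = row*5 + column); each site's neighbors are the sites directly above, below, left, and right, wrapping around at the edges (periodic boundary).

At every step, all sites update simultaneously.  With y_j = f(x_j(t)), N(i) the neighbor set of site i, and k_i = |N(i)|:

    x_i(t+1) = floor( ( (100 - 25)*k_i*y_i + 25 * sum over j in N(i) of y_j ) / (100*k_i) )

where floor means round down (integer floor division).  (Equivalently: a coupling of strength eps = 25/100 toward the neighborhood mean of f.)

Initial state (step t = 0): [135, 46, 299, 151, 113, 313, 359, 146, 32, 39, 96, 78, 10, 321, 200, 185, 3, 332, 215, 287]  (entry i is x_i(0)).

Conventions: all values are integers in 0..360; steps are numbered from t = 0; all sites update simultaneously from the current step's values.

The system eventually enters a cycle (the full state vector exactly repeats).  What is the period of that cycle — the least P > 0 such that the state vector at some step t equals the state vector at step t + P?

Answer: 2
Key observation: The state at step 8, [221, 221, 221, 221, 221, 220, 220, 220, 221, 221, 220, 220, 220, 220, 220, 220, 220, 220, 221, 221], reappears at step 10 — and no state repeats earlier — so the cycle the system enters has period 2.

Derivation:
t=0: [135, 46, 299, 151, 113, 313, 359, 146, 32, 39, 96, 78, 10, 321, 200, 185, 3, 332, 215, 287]
t=1: [144, 248, 190, 170, 103, 174, 184, 165, 229, 239, 88, 299, 196, 190, 213, 209, 194, 180, 212, 193]
t=2: [156, 209, 228, 205, 89, 204, 227, 207, 216, 204, 65, 186, 226, 230, 210, 208, 227, 235, 225, 218]
t=3: [177, 220, 218, 212, 66, 229, 220, 224, 222, 213, 298, 236, 219, 218, 230, 227, 219, 215, 219, 208]
t=4: [233, 221, 221, 229, 299, 216, 220, 219, 220, 228, 195, 213, 220, 220, 216, 217, 220, 222, 221, 230]
t=5: [214, 219, 219, 215, 195, 221, 221, 220, 220, 216, 228, 223, 221, 221, 221, 221, 221, 220, 219, 216]
t=6: [223, 221, 221, 223, 228, 220, 220, 220, 221, 222, 217, 219, 220, 220, 220, 220, 220, 220, 221, 222]
t=7: [219, 220, 220, 219, 217, 220, 220, 220, 220, 219, 221, 221, 221, 220, 220, 220, 220, 220, 220, 219]
t=8: [221, 221, 221, 221, 221, 220, 220, 220, 221, 221, 220, 220, 220, 220, 220, 220, 220, 220, 221, 221]
t=9: [220, 220, 220, 220, 220, 220, 220, 220, 220, 220, 221, 221, 221, 220, 220, 220, 220, 220, 220, 220]
t=10: [221, 221, 221, 221, 221, 220, 220, 220, 221, 221, 220, 220, 220, 220, 220, 220, 220, 220, 221, 221]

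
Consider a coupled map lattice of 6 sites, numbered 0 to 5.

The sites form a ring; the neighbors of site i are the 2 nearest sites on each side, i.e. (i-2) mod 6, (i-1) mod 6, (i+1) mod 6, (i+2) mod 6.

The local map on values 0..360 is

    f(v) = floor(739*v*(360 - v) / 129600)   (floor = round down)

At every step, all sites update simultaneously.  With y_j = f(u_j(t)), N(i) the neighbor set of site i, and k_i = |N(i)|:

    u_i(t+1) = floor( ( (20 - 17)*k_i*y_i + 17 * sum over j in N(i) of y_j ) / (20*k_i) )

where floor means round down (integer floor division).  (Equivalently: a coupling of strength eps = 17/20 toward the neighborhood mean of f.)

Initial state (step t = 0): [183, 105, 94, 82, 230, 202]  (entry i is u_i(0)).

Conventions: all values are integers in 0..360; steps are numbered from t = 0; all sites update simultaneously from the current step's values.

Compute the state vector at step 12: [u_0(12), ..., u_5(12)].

Simulating step by step:
t=0: [183, 105, 94, 82, 230, 202]
t=1: [164, 157, 156, 156, 160, 162]
t=2: [181, 181, 181, 181, 181, 181]
t=3: [184, 184, 184, 184, 184, 184]
t=4: [184, 184, 184, 184, 184, 184]
t=5: [184, 184, 184, 184, 184, 184]
t=6: [184, 184, 184, 184, 184, 184]
t=7: [184, 184, 184, 184, 184, 184]
t=8: [184, 184, 184, 184, 184, 184]
t=9: [184, 184, 184, 184, 184, 184]
t=10: [184, 184, 184, 184, 184, 184]
t=11: [184, 184, 184, 184, 184, 184]
t=12: [184, 184, 184, 184, 184, 184]

Answer: [184, 184, 184, 184, 184, 184]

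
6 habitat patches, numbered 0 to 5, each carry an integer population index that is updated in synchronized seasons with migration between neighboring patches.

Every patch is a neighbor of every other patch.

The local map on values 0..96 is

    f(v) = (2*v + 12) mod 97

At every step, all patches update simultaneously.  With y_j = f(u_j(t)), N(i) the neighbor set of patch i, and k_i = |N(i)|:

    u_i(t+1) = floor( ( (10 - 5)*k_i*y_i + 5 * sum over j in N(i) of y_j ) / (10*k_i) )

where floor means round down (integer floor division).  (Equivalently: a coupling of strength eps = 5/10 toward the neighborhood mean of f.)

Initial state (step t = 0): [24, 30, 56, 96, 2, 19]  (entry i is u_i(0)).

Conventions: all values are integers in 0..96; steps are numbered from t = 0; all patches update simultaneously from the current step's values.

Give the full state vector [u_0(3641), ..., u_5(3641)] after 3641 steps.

Answer: [29, 29, 65, 65, 65, 29]
Key observation: The state at step 17, [57, 57, 54, 54, 54, 57], reappears at step 28: the system is in a cycle of period 11 from step 17 on.  Therefore the state at step 3641 equals the state at step 17 + ((3641 - 17) mod 11) = 22, which is [29, 29, 65, 65, 65, 29].

Derivation:
t=0: [24, 30, 56, 96, 2, 19]
t=1: [47, 52, 34, 27, 29, 43]
t=2: [28, 32, 56, 50, 52, 24]
t=3: [53, 56, 37, 32, 34, 50]
t=4: [38, 41, 64, 60, 62, 36]
t=5: [73, 75, 55, 52, 53, 71]
t=6: [49, 50, 34, 32, 33, 47]
t=7: [32, 33, 59, 57, 58, 30]
t=8: [62, 63, 45, 43, 44, 60]
t=9: [28, 28, 14, 12, 13, 26]
t=10: [58, 58, 47, 45, 46, 57]
t=11: [23, 23, 14, 13, 14, 22]
t=12: [52, 52, 45, 44, 45, 51]
t=13: [14, 14, 8, 8, 8, 13]
t=14: [36, 36, 31, 31, 31, 35]
t=15: [80, 80, 76, 76, 76, 80]
t=16: [72, 72, 69, 69, 69, 72]
t=17: [57, 57, 54, 54, 54, 57]
t=18: [27, 27, 24, 24, 24, 27]
t=19: [64, 64, 61, 61, 61, 64]
t=20: [41, 41, 38, 38, 38, 41]
t=21: [92, 92, 89, 89, 89, 92]
t=22: [29, 29, 65, 65, 65, 29]
t=23: [62, 62, 52, 52, 52, 62]
t=24: [33, 33, 25, 25, 25, 33]
t=25: [73, 73, 66, 66, 66, 73]
t=26: [56, 56, 51, 51, 51, 56]
t=27: [24, 24, 20, 20, 20, 24]
t=28: [57, 57, 54, 54, 54, 57]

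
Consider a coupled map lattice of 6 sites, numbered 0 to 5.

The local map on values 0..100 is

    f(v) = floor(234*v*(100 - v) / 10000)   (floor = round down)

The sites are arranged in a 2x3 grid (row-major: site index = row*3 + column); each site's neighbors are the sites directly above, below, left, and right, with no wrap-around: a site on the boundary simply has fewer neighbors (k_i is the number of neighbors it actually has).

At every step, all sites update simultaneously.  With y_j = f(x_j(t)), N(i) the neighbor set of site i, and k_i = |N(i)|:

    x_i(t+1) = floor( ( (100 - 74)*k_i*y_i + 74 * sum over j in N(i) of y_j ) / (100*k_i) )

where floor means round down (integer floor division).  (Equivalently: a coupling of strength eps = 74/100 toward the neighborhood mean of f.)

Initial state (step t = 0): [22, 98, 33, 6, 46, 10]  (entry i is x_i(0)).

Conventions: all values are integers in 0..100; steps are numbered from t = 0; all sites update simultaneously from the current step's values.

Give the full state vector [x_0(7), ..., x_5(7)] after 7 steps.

Simulating step by step:
t=0: [22, 98, 33, 6, 46, 10]
t=1: [16, 37, 22, 39, 24, 45]
t=2: [48, 41, 51, 41, 51, 45]
t=3: [56, 57, 56, 57, 56, 57]
t=4: [57, 57, 57, 57, 57, 57]
t=5: [57, 57, 57, 57, 57, 57]
t=6: [57, 57, 57, 57, 57, 57]
t=7: [57, 57, 57, 57, 57, 57]

Answer: [57, 57, 57, 57, 57, 57]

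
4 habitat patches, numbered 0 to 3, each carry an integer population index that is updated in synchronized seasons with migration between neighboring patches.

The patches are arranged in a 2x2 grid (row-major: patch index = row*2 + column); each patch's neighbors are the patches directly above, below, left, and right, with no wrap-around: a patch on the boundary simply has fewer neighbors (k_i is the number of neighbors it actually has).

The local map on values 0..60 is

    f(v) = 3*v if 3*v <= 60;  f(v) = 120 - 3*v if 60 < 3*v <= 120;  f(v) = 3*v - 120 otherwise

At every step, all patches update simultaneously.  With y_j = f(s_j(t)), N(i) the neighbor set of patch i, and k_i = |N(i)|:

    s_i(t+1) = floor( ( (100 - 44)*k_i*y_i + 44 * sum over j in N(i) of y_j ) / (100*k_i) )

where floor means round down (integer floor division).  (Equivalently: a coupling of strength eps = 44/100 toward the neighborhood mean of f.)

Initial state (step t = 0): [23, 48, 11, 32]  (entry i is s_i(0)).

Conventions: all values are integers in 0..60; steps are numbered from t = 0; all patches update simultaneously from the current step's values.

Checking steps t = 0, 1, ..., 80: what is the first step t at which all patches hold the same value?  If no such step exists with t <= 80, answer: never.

Simulating step by step:
t=0: [23, 48, 11, 32]  (not all equal)
t=1: [41, 29, 34, 25]  (not all equal)
t=2: [12, 29, 20, 36]  (not all equal)
t=3: [40, 29, 44, 27]  (not all equal)
t=4: [9, 27, 15, 31]  (not all equal)
t=5: [33, 33, 37, 33]  (not all equal)
t=6: [18, 21, 14, 18]  (not all equal)
t=7: [52, 55, 47, 52]  (not all equal)
t=8: [34, 41, 27, 34]  (not all equal)
t=9: [19, 9, 29, 19]  (not all equal)
t=10: [45, 40, 43, 45]  (not all equal)
t=11: [10, 6, 11, 10]  (not all equal)
t=12: [28, 23, 31, 28]  (not all equal)
t=13: [37, 44, 30, 37]  (not all equal)
t=14: [14, 10, 20, 14]  (not all equal)
t=15: [43, 35, 52, 43]  (not all equal)
t=16: [16, 12, 24, 16]  (not all equal)
t=17: [45, 41, 48, 45]  (not all equal)
t=18: [14, 8, 20, 14]  (not all equal)
t=19: [42, 31, 52, 42]  (not all equal)
t=20: [17, 17, 22, 17]  (not all equal)
t=21: [51, 51, 52, 51]  (not all equal)
t=22: [33, 33, 34, 33]  (not all equal)
t=23: [20, 21, 19, 20]  (not all equal)
t=24: [58, 58, 58, 58]  (all equal)

Answer: 24
Key observation: Synchronization is absorbing here: once all patches are equal they stay equal, and step 24 is the first all-equal step.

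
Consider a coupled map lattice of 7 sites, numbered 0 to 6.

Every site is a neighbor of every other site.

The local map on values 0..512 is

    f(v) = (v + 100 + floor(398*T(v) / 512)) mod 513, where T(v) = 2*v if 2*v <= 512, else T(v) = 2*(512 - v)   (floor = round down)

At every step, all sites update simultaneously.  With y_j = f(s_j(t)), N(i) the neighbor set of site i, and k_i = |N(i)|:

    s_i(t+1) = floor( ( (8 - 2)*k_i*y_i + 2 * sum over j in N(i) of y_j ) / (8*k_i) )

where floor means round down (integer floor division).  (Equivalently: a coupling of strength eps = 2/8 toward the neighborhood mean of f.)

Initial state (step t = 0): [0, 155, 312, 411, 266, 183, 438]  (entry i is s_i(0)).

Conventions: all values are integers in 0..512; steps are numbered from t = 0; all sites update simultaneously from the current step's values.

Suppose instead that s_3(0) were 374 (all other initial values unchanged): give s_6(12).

Answer: s_6(12) = 194
Key observation: This trace re-runs the system from the modified initial state.

Derivation:
t=0: [0, 155, 312, 374, 266, 183, 438]
t=1: [129, 409, 206, 182, 225, 96, 157]
t=2: [377, 183, 153, 109, 187, 317, 428]
t=3: [185, 101, 410, 330, 108, 209, 165]
t=4: [94, 306, 162, 194, 318, 138, 58]
t=5: [305, 215, 64, 122, 210, 384, 239]
t=6: [213, 159, 249, 354, 150, 183, 202]
t=7: [163, 428, 228, 202, 412, 108, 143]
t=8: [61, 161, 178, 131, 168, 324, 388]
t=9: [248, 429, 96, 375, 79, 211, 186]
t=10: [213, 159, 301, 180, 270, 146, 101]
t=11: [174, 440, 234, 114, 246, 416, 335]
t=12: [76, 152, 184, 331, 206, 162, 194]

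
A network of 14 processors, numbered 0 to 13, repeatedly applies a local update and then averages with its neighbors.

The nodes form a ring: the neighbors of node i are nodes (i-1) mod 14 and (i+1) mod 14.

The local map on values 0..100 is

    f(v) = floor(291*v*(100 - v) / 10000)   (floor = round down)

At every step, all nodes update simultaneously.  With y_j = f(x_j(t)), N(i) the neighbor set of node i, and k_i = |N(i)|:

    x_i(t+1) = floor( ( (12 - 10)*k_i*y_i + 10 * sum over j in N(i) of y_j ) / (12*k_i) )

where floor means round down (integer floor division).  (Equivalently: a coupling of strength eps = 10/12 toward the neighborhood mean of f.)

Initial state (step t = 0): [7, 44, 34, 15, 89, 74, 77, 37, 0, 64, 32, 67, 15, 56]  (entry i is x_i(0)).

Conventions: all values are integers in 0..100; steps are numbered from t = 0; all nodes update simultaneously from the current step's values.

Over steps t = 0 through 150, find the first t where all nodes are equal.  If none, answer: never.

Simulating step by step:
t=0: [7, 44, 34, 15, 89, 74, 77, 37, 0, 64, 32, 67, 15, 56]  (not all equal)
t=1: [62, 46, 55, 44, 43, 42, 59, 32, 55, 37, 65, 52, 62, 34]  (not all equal)
t=2: [68, 70, 71, 71, 70, 70, 67, 69, 66, 68, 68, 67, 68, 67]  (not all equal)
t=3: [62, 61, 59, 59, 60, 62, 61, 64, 62, 63, 63, 63, 63, 63]  (not all equal)
t=4: [68, 69, 69, 69, 69, 68, 67, 68, 67, 67, 67, 67, 67, 67]  (not all equal)
t=5: [63, 62, 62, 62, 62, 63, 63, 63, 63, 64, 64, 64, 64, 63]  (not all equal)
t=6: [67, 67, 68, 68, 67, 67, 67, 67, 67, 67, 67, 67, 67, 67]  (not all equal)
t=7: [64, 63, 63, 63, 63, 64, 64, 64, 64, 64, 64, 64, 64, 64]  (not all equal)
t=8: [67, 67, 67, 67, 67, 67, 67, 67, 67, 67, 67, 67, 67, 67]  (all equal)

Answer: 8
Key observation: Synchronization is absorbing here: once all nodes are equal they stay equal, and step 8 is the first all-equal step.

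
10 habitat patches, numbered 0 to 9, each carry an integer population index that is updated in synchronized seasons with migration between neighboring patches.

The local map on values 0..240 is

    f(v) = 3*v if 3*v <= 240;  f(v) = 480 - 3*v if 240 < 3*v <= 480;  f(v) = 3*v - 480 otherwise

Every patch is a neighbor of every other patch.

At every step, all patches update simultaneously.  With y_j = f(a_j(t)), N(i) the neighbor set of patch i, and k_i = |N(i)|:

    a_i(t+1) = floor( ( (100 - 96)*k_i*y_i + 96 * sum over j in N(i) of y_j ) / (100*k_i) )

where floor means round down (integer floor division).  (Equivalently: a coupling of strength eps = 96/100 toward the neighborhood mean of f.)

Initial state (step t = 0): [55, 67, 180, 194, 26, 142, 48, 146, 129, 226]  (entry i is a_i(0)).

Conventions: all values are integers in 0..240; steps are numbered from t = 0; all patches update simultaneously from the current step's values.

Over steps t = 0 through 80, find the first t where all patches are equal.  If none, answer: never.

Answer: 4
Key observation: Synchronization is absorbing here: once all patches are equal they stay equal, and step 4 is the first all-equal step.

Derivation:
t=0: [55, 67, 180, 194, 26, 142, 48, 146, 129, 226]  (not all equal)
t=1: [110, 107, 117, 114, 116, 117, 111, 118, 115, 108]  (not all equal)
t=2: [139, 138, 140, 140, 140, 140, 139, 141, 140, 139]  (not all equal)
t=3: [61, 60, 61, 61, 61, 61, 61, 61, 61, 61]  (not all equal)
t=4: [182, 182, 182, 182, 182, 182, 182, 182, 182, 182]  (all equal)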